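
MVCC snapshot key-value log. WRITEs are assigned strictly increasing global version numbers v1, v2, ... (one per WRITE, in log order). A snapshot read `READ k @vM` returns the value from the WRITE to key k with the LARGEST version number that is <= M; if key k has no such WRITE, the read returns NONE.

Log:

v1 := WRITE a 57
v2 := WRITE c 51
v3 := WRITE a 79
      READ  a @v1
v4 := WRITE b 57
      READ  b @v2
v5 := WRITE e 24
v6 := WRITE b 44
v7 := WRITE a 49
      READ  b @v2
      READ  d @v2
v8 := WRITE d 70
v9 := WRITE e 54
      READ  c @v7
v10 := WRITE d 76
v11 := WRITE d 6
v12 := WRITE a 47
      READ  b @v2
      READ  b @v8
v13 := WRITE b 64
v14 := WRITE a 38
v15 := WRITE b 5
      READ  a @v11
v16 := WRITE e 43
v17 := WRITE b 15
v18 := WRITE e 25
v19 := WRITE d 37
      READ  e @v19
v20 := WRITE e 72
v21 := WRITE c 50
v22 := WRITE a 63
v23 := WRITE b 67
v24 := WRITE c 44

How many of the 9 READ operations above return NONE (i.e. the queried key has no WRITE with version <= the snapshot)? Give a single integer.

v1: WRITE a=57  (a history now [(1, 57)])
v2: WRITE c=51  (c history now [(2, 51)])
v3: WRITE a=79  (a history now [(1, 57), (3, 79)])
READ a @v1: history=[(1, 57), (3, 79)] -> pick v1 -> 57
v4: WRITE b=57  (b history now [(4, 57)])
READ b @v2: history=[(4, 57)] -> no version <= 2 -> NONE
v5: WRITE e=24  (e history now [(5, 24)])
v6: WRITE b=44  (b history now [(4, 57), (6, 44)])
v7: WRITE a=49  (a history now [(1, 57), (3, 79), (7, 49)])
READ b @v2: history=[(4, 57), (6, 44)] -> no version <= 2 -> NONE
READ d @v2: history=[] -> no version <= 2 -> NONE
v8: WRITE d=70  (d history now [(8, 70)])
v9: WRITE e=54  (e history now [(5, 24), (9, 54)])
READ c @v7: history=[(2, 51)] -> pick v2 -> 51
v10: WRITE d=76  (d history now [(8, 70), (10, 76)])
v11: WRITE d=6  (d history now [(8, 70), (10, 76), (11, 6)])
v12: WRITE a=47  (a history now [(1, 57), (3, 79), (7, 49), (12, 47)])
READ b @v2: history=[(4, 57), (6, 44)] -> no version <= 2 -> NONE
READ b @v8: history=[(4, 57), (6, 44)] -> pick v6 -> 44
v13: WRITE b=64  (b history now [(4, 57), (6, 44), (13, 64)])
v14: WRITE a=38  (a history now [(1, 57), (3, 79), (7, 49), (12, 47), (14, 38)])
v15: WRITE b=5  (b history now [(4, 57), (6, 44), (13, 64), (15, 5)])
READ a @v11: history=[(1, 57), (3, 79), (7, 49), (12, 47), (14, 38)] -> pick v7 -> 49
v16: WRITE e=43  (e history now [(5, 24), (9, 54), (16, 43)])
v17: WRITE b=15  (b history now [(4, 57), (6, 44), (13, 64), (15, 5), (17, 15)])
v18: WRITE e=25  (e history now [(5, 24), (9, 54), (16, 43), (18, 25)])
v19: WRITE d=37  (d history now [(8, 70), (10, 76), (11, 6), (19, 37)])
READ e @v19: history=[(5, 24), (9, 54), (16, 43), (18, 25)] -> pick v18 -> 25
v20: WRITE e=72  (e history now [(5, 24), (9, 54), (16, 43), (18, 25), (20, 72)])
v21: WRITE c=50  (c history now [(2, 51), (21, 50)])
v22: WRITE a=63  (a history now [(1, 57), (3, 79), (7, 49), (12, 47), (14, 38), (22, 63)])
v23: WRITE b=67  (b history now [(4, 57), (6, 44), (13, 64), (15, 5), (17, 15), (23, 67)])
v24: WRITE c=44  (c history now [(2, 51), (21, 50), (24, 44)])
Read results in order: ['57', 'NONE', 'NONE', 'NONE', '51', 'NONE', '44', '49', '25']
NONE count = 4

Answer: 4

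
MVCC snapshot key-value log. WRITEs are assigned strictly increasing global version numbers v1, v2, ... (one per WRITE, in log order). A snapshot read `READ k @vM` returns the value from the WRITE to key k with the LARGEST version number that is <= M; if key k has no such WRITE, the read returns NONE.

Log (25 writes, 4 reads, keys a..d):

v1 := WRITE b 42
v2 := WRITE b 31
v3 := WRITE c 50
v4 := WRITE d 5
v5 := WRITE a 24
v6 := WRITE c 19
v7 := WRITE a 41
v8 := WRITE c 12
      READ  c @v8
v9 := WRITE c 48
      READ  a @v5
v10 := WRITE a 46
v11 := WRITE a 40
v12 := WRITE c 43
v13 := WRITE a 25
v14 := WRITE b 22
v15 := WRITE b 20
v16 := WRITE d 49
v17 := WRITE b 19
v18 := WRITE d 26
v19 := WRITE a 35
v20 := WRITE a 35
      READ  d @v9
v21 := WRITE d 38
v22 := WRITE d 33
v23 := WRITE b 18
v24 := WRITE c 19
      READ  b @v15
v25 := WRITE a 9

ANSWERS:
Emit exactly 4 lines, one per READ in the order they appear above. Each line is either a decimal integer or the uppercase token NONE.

v1: WRITE b=42  (b history now [(1, 42)])
v2: WRITE b=31  (b history now [(1, 42), (2, 31)])
v3: WRITE c=50  (c history now [(3, 50)])
v4: WRITE d=5  (d history now [(4, 5)])
v5: WRITE a=24  (a history now [(5, 24)])
v6: WRITE c=19  (c history now [(3, 50), (6, 19)])
v7: WRITE a=41  (a history now [(5, 24), (7, 41)])
v8: WRITE c=12  (c history now [(3, 50), (6, 19), (8, 12)])
READ c @v8: history=[(3, 50), (6, 19), (8, 12)] -> pick v8 -> 12
v9: WRITE c=48  (c history now [(3, 50), (6, 19), (8, 12), (9, 48)])
READ a @v5: history=[(5, 24), (7, 41)] -> pick v5 -> 24
v10: WRITE a=46  (a history now [(5, 24), (7, 41), (10, 46)])
v11: WRITE a=40  (a history now [(5, 24), (7, 41), (10, 46), (11, 40)])
v12: WRITE c=43  (c history now [(3, 50), (6, 19), (8, 12), (9, 48), (12, 43)])
v13: WRITE a=25  (a history now [(5, 24), (7, 41), (10, 46), (11, 40), (13, 25)])
v14: WRITE b=22  (b history now [(1, 42), (2, 31), (14, 22)])
v15: WRITE b=20  (b history now [(1, 42), (2, 31), (14, 22), (15, 20)])
v16: WRITE d=49  (d history now [(4, 5), (16, 49)])
v17: WRITE b=19  (b history now [(1, 42), (2, 31), (14, 22), (15, 20), (17, 19)])
v18: WRITE d=26  (d history now [(4, 5), (16, 49), (18, 26)])
v19: WRITE a=35  (a history now [(5, 24), (7, 41), (10, 46), (11, 40), (13, 25), (19, 35)])
v20: WRITE a=35  (a history now [(5, 24), (7, 41), (10, 46), (11, 40), (13, 25), (19, 35), (20, 35)])
READ d @v9: history=[(4, 5), (16, 49), (18, 26)] -> pick v4 -> 5
v21: WRITE d=38  (d history now [(4, 5), (16, 49), (18, 26), (21, 38)])
v22: WRITE d=33  (d history now [(4, 5), (16, 49), (18, 26), (21, 38), (22, 33)])
v23: WRITE b=18  (b history now [(1, 42), (2, 31), (14, 22), (15, 20), (17, 19), (23, 18)])
v24: WRITE c=19  (c history now [(3, 50), (6, 19), (8, 12), (9, 48), (12, 43), (24, 19)])
READ b @v15: history=[(1, 42), (2, 31), (14, 22), (15, 20), (17, 19), (23, 18)] -> pick v15 -> 20
v25: WRITE a=9  (a history now [(5, 24), (7, 41), (10, 46), (11, 40), (13, 25), (19, 35), (20, 35), (25, 9)])

Answer: 12
24
5
20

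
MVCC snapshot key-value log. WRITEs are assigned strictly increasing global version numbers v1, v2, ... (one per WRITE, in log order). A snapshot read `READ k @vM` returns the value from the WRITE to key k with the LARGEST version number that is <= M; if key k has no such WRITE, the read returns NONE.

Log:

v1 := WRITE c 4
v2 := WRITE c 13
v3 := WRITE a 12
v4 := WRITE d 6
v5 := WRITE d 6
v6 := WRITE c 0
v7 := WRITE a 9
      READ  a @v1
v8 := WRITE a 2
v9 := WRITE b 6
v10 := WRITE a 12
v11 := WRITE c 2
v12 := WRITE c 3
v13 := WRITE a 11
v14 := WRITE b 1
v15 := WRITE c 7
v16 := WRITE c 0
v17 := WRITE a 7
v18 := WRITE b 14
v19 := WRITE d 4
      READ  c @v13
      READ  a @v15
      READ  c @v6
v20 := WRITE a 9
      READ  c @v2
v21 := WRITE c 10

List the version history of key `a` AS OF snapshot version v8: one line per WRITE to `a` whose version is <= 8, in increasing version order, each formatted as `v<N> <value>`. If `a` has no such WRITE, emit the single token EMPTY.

Scan writes for key=a with version <= 8:
  v1 WRITE c 4 -> skip
  v2 WRITE c 13 -> skip
  v3 WRITE a 12 -> keep
  v4 WRITE d 6 -> skip
  v5 WRITE d 6 -> skip
  v6 WRITE c 0 -> skip
  v7 WRITE a 9 -> keep
  v8 WRITE a 2 -> keep
  v9 WRITE b 6 -> skip
  v10 WRITE a 12 -> drop (> snap)
  v11 WRITE c 2 -> skip
  v12 WRITE c 3 -> skip
  v13 WRITE a 11 -> drop (> snap)
  v14 WRITE b 1 -> skip
  v15 WRITE c 7 -> skip
  v16 WRITE c 0 -> skip
  v17 WRITE a 7 -> drop (> snap)
  v18 WRITE b 14 -> skip
  v19 WRITE d 4 -> skip
  v20 WRITE a 9 -> drop (> snap)
  v21 WRITE c 10 -> skip
Collected: [(3, 12), (7, 9), (8, 2)]

Answer: v3 12
v7 9
v8 2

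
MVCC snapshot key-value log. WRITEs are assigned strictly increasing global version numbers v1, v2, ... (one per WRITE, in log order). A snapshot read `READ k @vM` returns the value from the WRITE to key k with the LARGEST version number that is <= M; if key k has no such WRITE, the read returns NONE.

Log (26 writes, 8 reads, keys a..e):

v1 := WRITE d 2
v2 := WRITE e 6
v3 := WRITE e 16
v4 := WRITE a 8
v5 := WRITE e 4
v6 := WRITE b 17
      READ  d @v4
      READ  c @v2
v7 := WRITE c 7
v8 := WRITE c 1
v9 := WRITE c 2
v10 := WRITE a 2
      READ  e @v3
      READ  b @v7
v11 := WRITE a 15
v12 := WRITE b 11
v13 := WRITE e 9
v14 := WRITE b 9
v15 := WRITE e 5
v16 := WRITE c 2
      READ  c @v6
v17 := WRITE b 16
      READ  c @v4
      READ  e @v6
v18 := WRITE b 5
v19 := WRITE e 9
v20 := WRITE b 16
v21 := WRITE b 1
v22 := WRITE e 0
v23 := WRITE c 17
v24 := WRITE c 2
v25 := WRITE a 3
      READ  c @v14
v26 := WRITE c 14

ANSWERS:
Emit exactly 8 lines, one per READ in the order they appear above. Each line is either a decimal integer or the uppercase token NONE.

v1: WRITE d=2  (d history now [(1, 2)])
v2: WRITE e=6  (e history now [(2, 6)])
v3: WRITE e=16  (e history now [(2, 6), (3, 16)])
v4: WRITE a=8  (a history now [(4, 8)])
v5: WRITE e=4  (e history now [(2, 6), (3, 16), (5, 4)])
v6: WRITE b=17  (b history now [(6, 17)])
READ d @v4: history=[(1, 2)] -> pick v1 -> 2
READ c @v2: history=[] -> no version <= 2 -> NONE
v7: WRITE c=7  (c history now [(7, 7)])
v8: WRITE c=1  (c history now [(7, 7), (8, 1)])
v9: WRITE c=2  (c history now [(7, 7), (8, 1), (9, 2)])
v10: WRITE a=2  (a history now [(4, 8), (10, 2)])
READ e @v3: history=[(2, 6), (3, 16), (5, 4)] -> pick v3 -> 16
READ b @v7: history=[(6, 17)] -> pick v6 -> 17
v11: WRITE a=15  (a history now [(4, 8), (10, 2), (11, 15)])
v12: WRITE b=11  (b history now [(6, 17), (12, 11)])
v13: WRITE e=9  (e history now [(2, 6), (3, 16), (5, 4), (13, 9)])
v14: WRITE b=9  (b history now [(6, 17), (12, 11), (14, 9)])
v15: WRITE e=5  (e history now [(2, 6), (3, 16), (5, 4), (13, 9), (15, 5)])
v16: WRITE c=2  (c history now [(7, 7), (8, 1), (9, 2), (16, 2)])
READ c @v6: history=[(7, 7), (8, 1), (9, 2), (16, 2)] -> no version <= 6 -> NONE
v17: WRITE b=16  (b history now [(6, 17), (12, 11), (14, 9), (17, 16)])
READ c @v4: history=[(7, 7), (8, 1), (9, 2), (16, 2)] -> no version <= 4 -> NONE
READ e @v6: history=[(2, 6), (3, 16), (5, 4), (13, 9), (15, 5)] -> pick v5 -> 4
v18: WRITE b=5  (b history now [(6, 17), (12, 11), (14, 9), (17, 16), (18, 5)])
v19: WRITE e=9  (e history now [(2, 6), (3, 16), (5, 4), (13, 9), (15, 5), (19, 9)])
v20: WRITE b=16  (b history now [(6, 17), (12, 11), (14, 9), (17, 16), (18, 5), (20, 16)])
v21: WRITE b=1  (b history now [(6, 17), (12, 11), (14, 9), (17, 16), (18, 5), (20, 16), (21, 1)])
v22: WRITE e=0  (e history now [(2, 6), (3, 16), (5, 4), (13, 9), (15, 5), (19, 9), (22, 0)])
v23: WRITE c=17  (c history now [(7, 7), (8, 1), (9, 2), (16, 2), (23, 17)])
v24: WRITE c=2  (c history now [(7, 7), (8, 1), (9, 2), (16, 2), (23, 17), (24, 2)])
v25: WRITE a=3  (a history now [(4, 8), (10, 2), (11, 15), (25, 3)])
READ c @v14: history=[(7, 7), (8, 1), (9, 2), (16, 2), (23, 17), (24, 2)] -> pick v9 -> 2
v26: WRITE c=14  (c history now [(7, 7), (8, 1), (9, 2), (16, 2), (23, 17), (24, 2), (26, 14)])

Answer: 2
NONE
16
17
NONE
NONE
4
2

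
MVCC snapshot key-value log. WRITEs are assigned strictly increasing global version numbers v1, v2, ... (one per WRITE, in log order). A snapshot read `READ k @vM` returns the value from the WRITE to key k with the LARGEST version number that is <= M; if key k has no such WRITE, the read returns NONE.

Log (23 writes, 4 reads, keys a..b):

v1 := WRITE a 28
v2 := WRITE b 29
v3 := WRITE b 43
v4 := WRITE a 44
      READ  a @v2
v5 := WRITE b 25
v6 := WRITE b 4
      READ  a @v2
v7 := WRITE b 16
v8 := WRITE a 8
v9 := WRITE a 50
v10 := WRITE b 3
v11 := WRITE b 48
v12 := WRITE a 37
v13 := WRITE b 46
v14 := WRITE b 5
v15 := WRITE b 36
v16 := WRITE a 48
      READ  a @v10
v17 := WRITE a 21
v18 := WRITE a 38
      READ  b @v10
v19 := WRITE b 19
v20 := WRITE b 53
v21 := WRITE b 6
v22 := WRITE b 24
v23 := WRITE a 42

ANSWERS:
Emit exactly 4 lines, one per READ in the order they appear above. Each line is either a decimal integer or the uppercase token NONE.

Answer: 28
28
50
3

Derivation:
v1: WRITE a=28  (a history now [(1, 28)])
v2: WRITE b=29  (b history now [(2, 29)])
v3: WRITE b=43  (b history now [(2, 29), (3, 43)])
v4: WRITE a=44  (a history now [(1, 28), (4, 44)])
READ a @v2: history=[(1, 28), (4, 44)] -> pick v1 -> 28
v5: WRITE b=25  (b history now [(2, 29), (3, 43), (5, 25)])
v6: WRITE b=4  (b history now [(2, 29), (3, 43), (5, 25), (6, 4)])
READ a @v2: history=[(1, 28), (4, 44)] -> pick v1 -> 28
v7: WRITE b=16  (b history now [(2, 29), (3, 43), (5, 25), (6, 4), (7, 16)])
v8: WRITE a=8  (a history now [(1, 28), (4, 44), (8, 8)])
v9: WRITE a=50  (a history now [(1, 28), (4, 44), (8, 8), (9, 50)])
v10: WRITE b=3  (b history now [(2, 29), (3, 43), (5, 25), (6, 4), (7, 16), (10, 3)])
v11: WRITE b=48  (b history now [(2, 29), (3, 43), (5, 25), (6, 4), (7, 16), (10, 3), (11, 48)])
v12: WRITE a=37  (a history now [(1, 28), (4, 44), (8, 8), (9, 50), (12, 37)])
v13: WRITE b=46  (b history now [(2, 29), (3, 43), (5, 25), (6, 4), (7, 16), (10, 3), (11, 48), (13, 46)])
v14: WRITE b=5  (b history now [(2, 29), (3, 43), (5, 25), (6, 4), (7, 16), (10, 3), (11, 48), (13, 46), (14, 5)])
v15: WRITE b=36  (b history now [(2, 29), (3, 43), (5, 25), (6, 4), (7, 16), (10, 3), (11, 48), (13, 46), (14, 5), (15, 36)])
v16: WRITE a=48  (a history now [(1, 28), (4, 44), (8, 8), (9, 50), (12, 37), (16, 48)])
READ a @v10: history=[(1, 28), (4, 44), (8, 8), (9, 50), (12, 37), (16, 48)] -> pick v9 -> 50
v17: WRITE a=21  (a history now [(1, 28), (4, 44), (8, 8), (9, 50), (12, 37), (16, 48), (17, 21)])
v18: WRITE a=38  (a history now [(1, 28), (4, 44), (8, 8), (9, 50), (12, 37), (16, 48), (17, 21), (18, 38)])
READ b @v10: history=[(2, 29), (3, 43), (5, 25), (6, 4), (7, 16), (10, 3), (11, 48), (13, 46), (14, 5), (15, 36)] -> pick v10 -> 3
v19: WRITE b=19  (b history now [(2, 29), (3, 43), (5, 25), (6, 4), (7, 16), (10, 3), (11, 48), (13, 46), (14, 5), (15, 36), (19, 19)])
v20: WRITE b=53  (b history now [(2, 29), (3, 43), (5, 25), (6, 4), (7, 16), (10, 3), (11, 48), (13, 46), (14, 5), (15, 36), (19, 19), (20, 53)])
v21: WRITE b=6  (b history now [(2, 29), (3, 43), (5, 25), (6, 4), (7, 16), (10, 3), (11, 48), (13, 46), (14, 5), (15, 36), (19, 19), (20, 53), (21, 6)])
v22: WRITE b=24  (b history now [(2, 29), (3, 43), (5, 25), (6, 4), (7, 16), (10, 3), (11, 48), (13, 46), (14, 5), (15, 36), (19, 19), (20, 53), (21, 6), (22, 24)])
v23: WRITE a=42  (a history now [(1, 28), (4, 44), (8, 8), (9, 50), (12, 37), (16, 48), (17, 21), (18, 38), (23, 42)])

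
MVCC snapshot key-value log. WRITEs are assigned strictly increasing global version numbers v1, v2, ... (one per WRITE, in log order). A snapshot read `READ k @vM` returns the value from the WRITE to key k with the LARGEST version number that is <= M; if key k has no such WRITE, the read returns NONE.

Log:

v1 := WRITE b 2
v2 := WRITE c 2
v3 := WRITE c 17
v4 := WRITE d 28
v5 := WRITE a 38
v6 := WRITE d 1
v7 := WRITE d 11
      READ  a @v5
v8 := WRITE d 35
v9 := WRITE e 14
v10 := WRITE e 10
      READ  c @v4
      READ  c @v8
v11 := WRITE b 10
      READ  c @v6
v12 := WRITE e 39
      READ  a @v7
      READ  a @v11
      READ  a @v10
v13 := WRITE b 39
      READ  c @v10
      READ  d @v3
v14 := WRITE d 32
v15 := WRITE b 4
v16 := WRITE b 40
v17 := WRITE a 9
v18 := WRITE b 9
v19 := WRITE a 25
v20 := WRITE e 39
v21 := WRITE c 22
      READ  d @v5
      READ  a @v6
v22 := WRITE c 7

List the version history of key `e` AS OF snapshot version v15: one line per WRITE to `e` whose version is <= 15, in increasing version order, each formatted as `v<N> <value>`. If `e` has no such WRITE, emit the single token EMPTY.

Scan writes for key=e with version <= 15:
  v1 WRITE b 2 -> skip
  v2 WRITE c 2 -> skip
  v3 WRITE c 17 -> skip
  v4 WRITE d 28 -> skip
  v5 WRITE a 38 -> skip
  v6 WRITE d 1 -> skip
  v7 WRITE d 11 -> skip
  v8 WRITE d 35 -> skip
  v9 WRITE e 14 -> keep
  v10 WRITE e 10 -> keep
  v11 WRITE b 10 -> skip
  v12 WRITE e 39 -> keep
  v13 WRITE b 39 -> skip
  v14 WRITE d 32 -> skip
  v15 WRITE b 4 -> skip
  v16 WRITE b 40 -> skip
  v17 WRITE a 9 -> skip
  v18 WRITE b 9 -> skip
  v19 WRITE a 25 -> skip
  v20 WRITE e 39 -> drop (> snap)
  v21 WRITE c 22 -> skip
  v22 WRITE c 7 -> skip
Collected: [(9, 14), (10, 10), (12, 39)]

Answer: v9 14
v10 10
v12 39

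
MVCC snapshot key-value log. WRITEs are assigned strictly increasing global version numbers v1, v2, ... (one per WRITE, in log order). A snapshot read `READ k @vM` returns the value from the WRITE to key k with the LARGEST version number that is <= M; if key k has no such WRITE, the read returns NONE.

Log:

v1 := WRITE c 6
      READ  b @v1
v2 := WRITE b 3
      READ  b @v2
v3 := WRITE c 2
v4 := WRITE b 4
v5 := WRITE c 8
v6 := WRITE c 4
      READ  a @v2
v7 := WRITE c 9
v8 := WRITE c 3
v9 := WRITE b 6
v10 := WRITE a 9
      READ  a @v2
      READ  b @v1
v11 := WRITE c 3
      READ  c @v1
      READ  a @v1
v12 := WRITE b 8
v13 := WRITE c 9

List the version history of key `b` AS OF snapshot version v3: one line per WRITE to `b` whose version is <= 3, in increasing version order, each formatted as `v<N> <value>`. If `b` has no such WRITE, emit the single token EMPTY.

Answer: v2 3

Derivation:
Scan writes for key=b with version <= 3:
  v1 WRITE c 6 -> skip
  v2 WRITE b 3 -> keep
  v3 WRITE c 2 -> skip
  v4 WRITE b 4 -> drop (> snap)
  v5 WRITE c 8 -> skip
  v6 WRITE c 4 -> skip
  v7 WRITE c 9 -> skip
  v8 WRITE c 3 -> skip
  v9 WRITE b 6 -> drop (> snap)
  v10 WRITE a 9 -> skip
  v11 WRITE c 3 -> skip
  v12 WRITE b 8 -> drop (> snap)
  v13 WRITE c 9 -> skip
Collected: [(2, 3)]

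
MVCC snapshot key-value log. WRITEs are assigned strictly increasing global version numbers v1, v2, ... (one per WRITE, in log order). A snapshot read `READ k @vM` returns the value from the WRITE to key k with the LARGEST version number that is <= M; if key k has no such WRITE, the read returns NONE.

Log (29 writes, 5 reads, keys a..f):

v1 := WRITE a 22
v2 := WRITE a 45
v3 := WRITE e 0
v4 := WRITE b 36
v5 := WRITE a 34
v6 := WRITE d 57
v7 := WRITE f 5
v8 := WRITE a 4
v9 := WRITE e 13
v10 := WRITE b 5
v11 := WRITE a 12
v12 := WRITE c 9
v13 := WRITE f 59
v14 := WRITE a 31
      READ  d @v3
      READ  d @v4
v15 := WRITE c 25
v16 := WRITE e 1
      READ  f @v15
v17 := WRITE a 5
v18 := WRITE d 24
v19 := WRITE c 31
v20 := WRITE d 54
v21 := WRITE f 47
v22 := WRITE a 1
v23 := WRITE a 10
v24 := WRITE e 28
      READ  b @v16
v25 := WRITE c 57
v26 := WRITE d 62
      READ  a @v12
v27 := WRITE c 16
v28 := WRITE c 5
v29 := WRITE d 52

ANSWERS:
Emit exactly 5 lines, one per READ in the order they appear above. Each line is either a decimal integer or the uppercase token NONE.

Answer: NONE
NONE
59
5
12

Derivation:
v1: WRITE a=22  (a history now [(1, 22)])
v2: WRITE a=45  (a history now [(1, 22), (2, 45)])
v3: WRITE e=0  (e history now [(3, 0)])
v4: WRITE b=36  (b history now [(4, 36)])
v5: WRITE a=34  (a history now [(1, 22), (2, 45), (5, 34)])
v6: WRITE d=57  (d history now [(6, 57)])
v7: WRITE f=5  (f history now [(7, 5)])
v8: WRITE a=4  (a history now [(1, 22), (2, 45), (5, 34), (8, 4)])
v9: WRITE e=13  (e history now [(3, 0), (9, 13)])
v10: WRITE b=5  (b history now [(4, 36), (10, 5)])
v11: WRITE a=12  (a history now [(1, 22), (2, 45), (5, 34), (8, 4), (11, 12)])
v12: WRITE c=9  (c history now [(12, 9)])
v13: WRITE f=59  (f history now [(7, 5), (13, 59)])
v14: WRITE a=31  (a history now [(1, 22), (2, 45), (5, 34), (8, 4), (11, 12), (14, 31)])
READ d @v3: history=[(6, 57)] -> no version <= 3 -> NONE
READ d @v4: history=[(6, 57)] -> no version <= 4 -> NONE
v15: WRITE c=25  (c history now [(12, 9), (15, 25)])
v16: WRITE e=1  (e history now [(3, 0), (9, 13), (16, 1)])
READ f @v15: history=[(7, 5), (13, 59)] -> pick v13 -> 59
v17: WRITE a=5  (a history now [(1, 22), (2, 45), (5, 34), (8, 4), (11, 12), (14, 31), (17, 5)])
v18: WRITE d=24  (d history now [(6, 57), (18, 24)])
v19: WRITE c=31  (c history now [(12, 9), (15, 25), (19, 31)])
v20: WRITE d=54  (d history now [(6, 57), (18, 24), (20, 54)])
v21: WRITE f=47  (f history now [(7, 5), (13, 59), (21, 47)])
v22: WRITE a=1  (a history now [(1, 22), (2, 45), (5, 34), (8, 4), (11, 12), (14, 31), (17, 5), (22, 1)])
v23: WRITE a=10  (a history now [(1, 22), (2, 45), (5, 34), (8, 4), (11, 12), (14, 31), (17, 5), (22, 1), (23, 10)])
v24: WRITE e=28  (e history now [(3, 0), (9, 13), (16, 1), (24, 28)])
READ b @v16: history=[(4, 36), (10, 5)] -> pick v10 -> 5
v25: WRITE c=57  (c history now [(12, 9), (15, 25), (19, 31), (25, 57)])
v26: WRITE d=62  (d history now [(6, 57), (18, 24), (20, 54), (26, 62)])
READ a @v12: history=[(1, 22), (2, 45), (5, 34), (8, 4), (11, 12), (14, 31), (17, 5), (22, 1), (23, 10)] -> pick v11 -> 12
v27: WRITE c=16  (c history now [(12, 9), (15, 25), (19, 31), (25, 57), (27, 16)])
v28: WRITE c=5  (c history now [(12, 9), (15, 25), (19, 31), (25, 57), (27, 16), (28, 5)])
v29: WRITE d=52  (d history now [(6, 57), (18, 24), (20, 54), (26, 62), (29, 52)])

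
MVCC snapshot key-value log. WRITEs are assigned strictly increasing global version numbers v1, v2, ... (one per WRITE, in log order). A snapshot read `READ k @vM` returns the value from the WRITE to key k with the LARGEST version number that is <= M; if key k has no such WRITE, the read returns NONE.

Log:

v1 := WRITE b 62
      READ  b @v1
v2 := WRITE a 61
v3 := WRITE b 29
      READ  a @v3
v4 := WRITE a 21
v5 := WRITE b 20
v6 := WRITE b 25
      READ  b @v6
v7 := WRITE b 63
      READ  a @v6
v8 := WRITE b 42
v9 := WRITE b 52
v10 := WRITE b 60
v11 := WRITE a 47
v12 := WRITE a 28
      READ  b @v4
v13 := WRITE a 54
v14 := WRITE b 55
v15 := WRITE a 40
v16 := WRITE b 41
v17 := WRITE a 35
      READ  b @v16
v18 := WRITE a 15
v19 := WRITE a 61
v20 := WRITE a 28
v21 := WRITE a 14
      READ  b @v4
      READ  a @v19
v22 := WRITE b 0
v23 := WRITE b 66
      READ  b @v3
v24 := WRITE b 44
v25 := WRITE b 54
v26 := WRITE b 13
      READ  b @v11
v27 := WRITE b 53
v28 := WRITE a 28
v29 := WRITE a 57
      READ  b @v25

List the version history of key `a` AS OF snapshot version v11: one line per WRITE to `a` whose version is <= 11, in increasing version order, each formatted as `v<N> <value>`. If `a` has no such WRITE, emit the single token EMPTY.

Answer: v2 61
v4 21
v11 47

Derivation:
Scan writes for key=a with version <= 11:
  v1 WRITE b 62 -> skip
  v2 WRITE a 61 -> keep
  v3 WRITE b 29 -> skip
  v4 WRITE a 21 -> keep
  v5 WRITE b 20 -> skip
  v6 WRITE b 25 -> skip
  v7 WRITE b 63 -> skip
  v8 WRITE b 42 -> skip
  v9 WRITE b 52 -> skip
  v10 WRITE b 60 -> skip
  v11 WRITE a 47 -> keep
  v12 WRITE a 28 -> drop (> snap)
  v13 WRITE a 54 -> drop (> snap)
  v14 WRITE b 55 -> skip
  v15 WRITE a 40 -> drop (> snap)
  v16 WRITE b 41 -> skip
  v17 WRITE a 35 -> drop (> snap)
  v18 WRITE a 15 -> drop (> snap)
  v19 WRITE a 61 -> drop (> snap)
  v20 WRITE a 28 -> drop (> snap)
  v21 WRITE a 14 -> drop (> snap)
  v22 WRITE b 0 -> skip
  v23 WRITE b 66 -> skip
  v24 WRITE b 44 -> skip
  v25 WRITE b 54 -> skip
  v26 WRITE b 13 -> skip
  v27 WRITE b 53 -> skip
  v28 WRITE a 28 -> drop (> snap)
  v29 WRITE a 57 -> drop (> snap)
Collected: [(2, 61), (4, 21), (11, 47)]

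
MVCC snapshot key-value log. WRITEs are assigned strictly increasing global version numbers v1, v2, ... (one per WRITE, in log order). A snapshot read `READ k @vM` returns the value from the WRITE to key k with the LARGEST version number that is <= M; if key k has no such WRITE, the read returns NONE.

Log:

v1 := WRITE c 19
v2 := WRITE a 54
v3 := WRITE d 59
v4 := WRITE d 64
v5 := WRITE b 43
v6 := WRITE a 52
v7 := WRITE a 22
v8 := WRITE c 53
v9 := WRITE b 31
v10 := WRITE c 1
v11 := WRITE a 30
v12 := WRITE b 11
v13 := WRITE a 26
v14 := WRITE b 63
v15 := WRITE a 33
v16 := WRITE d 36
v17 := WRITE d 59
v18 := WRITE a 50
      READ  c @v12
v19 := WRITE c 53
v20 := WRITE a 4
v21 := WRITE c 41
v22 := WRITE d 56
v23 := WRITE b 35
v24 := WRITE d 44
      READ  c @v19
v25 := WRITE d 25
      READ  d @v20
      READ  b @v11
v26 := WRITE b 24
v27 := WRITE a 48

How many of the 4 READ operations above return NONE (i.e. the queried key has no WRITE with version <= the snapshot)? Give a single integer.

v1: WRITE c=19  (c history now [(1, 19)])
v2: WRITE a=54  (a history now [(2, 54)])
v3: WRITE d=59  (d history now [(3, 59)])
v4: WRITE d=64  (d history now [(3, 59), (4, 64)])
v5: WRITE b=43  (b history now [(5, 43)])
v6: WRITE a=52  (a history now [(2, 54), (6, 52)])
v7: WRITE a=22  (a history now [(2, 54), (6, 52), (7, 22)])
v8: WRITE c=53  (c history now [(1, 19), (8, 53)])
v9: WRITE b=31  (b history now [(5, 43), (9, 31)])
v10: WRITE c=1  (c history now [(1, 19), (8, 53), (10, 1)])
v11: WRITE a=30  (a history now [(2, 54), (6, 52), (7, 22), (11, 30)])
v12: WRITE b=11  (b history now [(5, 43), (9, 31), (12, 11)])
v13: WRITE a=26  (a history now [(2, 54), (6, 52), (7, 22), (11, 30), (13, 26)])
v14: WRITE b=63  (b history now [(5, 43), (9, 31), (12, 11), (14, 63)])
v15: WRITE a=33  (a history now [(2, 54), (6, 52), (7, 22), (11, 30), (13, 26), (15, 33)])
v16: WRITE d=36  (d history now [(3, 59), (4, 64), (16, 36)])
v17: WRITE d=59  (d history now [(3, 59), (4, 64), (16, 36), (17, 59)])
v18: WRITE a=50  (a history now [(2, 54), (6, 52), (7, 22), (11, 30), (13, 26), (15, 33), (18, 50)])
READ c @v12: history=[(1, 19), (8, 53), (10, 1)] -> pick v10 -> 1
v19: WRITE c=53  (c history now [(1, 19), (8, 53), (10, 1), (19, 53)])
v20: WRITE a=4  (a history now [(2, 54), (6, 52), (7, 22), (11, 30), (13, 26), (15, 33), (18, 50), (20, 4)])
v21: WRITE c=41  (c history now [(1, 19), (8, 53), (10, 1), (19, 53), (21, 41)])
v22: WRITE d=56  (d history now [(3, 59), (4, 64), (16, 36), (17, 59), (22, 56)])
v23: WRITE b=35  (b history now [(5, 43), (9, 31), (12, 11), (14, 63), (23, 35)])
v24: WRITE d=44  (d history now [(3, 59), (4, 64), (16, 36), (17, 59), (22, 56), (24, 44)])
READ c @v19: history=[(1, 19), (8, 53), (10, 1), (19, 53), (21, 41)] -> pick v19 -> 53
v25: WRITE d=25  (d history now [(3, 59), (4, 64), (16, 36), (17, 59), (22, 56), (24, 44), (25, 25)])
READ d @v20: history=[(3, 59), (4, 64), (16, 36), (17, 59), (22, 56), (24, 44), (25, 25)] -> pick v17 -> 59
READ b @v11: history=[(5, 43), (9, 31), (12, 11), (14, 63), (23, 35)] -> pick v9 -> 31
v26: WRITE b=24  (b history now [(5, 43), (9, 31), (12, 11), (14, 63), (23, 35), (26, 24)])
v27: WRITE a=48  (a history now [(2, 54), (6, 52), (7, 22), (11, 30), (13, 26), (15, 33), (18, 50), (20, 4), (27, 48)])
Read results in order: ['1', '53', '59', '31']
NONE count = 0

Answer: 0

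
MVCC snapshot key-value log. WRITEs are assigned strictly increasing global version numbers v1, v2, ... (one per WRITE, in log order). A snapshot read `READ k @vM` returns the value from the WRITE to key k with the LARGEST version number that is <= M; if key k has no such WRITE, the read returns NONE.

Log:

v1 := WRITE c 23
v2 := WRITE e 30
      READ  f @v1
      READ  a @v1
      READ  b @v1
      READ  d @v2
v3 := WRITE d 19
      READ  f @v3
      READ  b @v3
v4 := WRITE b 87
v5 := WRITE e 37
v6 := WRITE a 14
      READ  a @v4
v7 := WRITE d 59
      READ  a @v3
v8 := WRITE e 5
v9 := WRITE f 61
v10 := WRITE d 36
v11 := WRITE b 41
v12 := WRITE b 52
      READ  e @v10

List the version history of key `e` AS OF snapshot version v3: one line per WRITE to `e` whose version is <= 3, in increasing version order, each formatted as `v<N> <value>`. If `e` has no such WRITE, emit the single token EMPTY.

Scan writes for key=e with version <= 3:
  v1 WRITE c 23 -> skip
  v2 WRITE e 30 -> keep
  v3 WRITE d 19 -> skip
  v4 WRITE b 87 -> skip
  v5 WRITE e 37 -> drop (> snap)
  v6 WRITE a 14 -> skip
  v7 WRITE d 59 -> skip
  v8 WRITE e 5 -> drop (> snap)
  v9 WRITE f 61 -> skip
  v10 WRITE d 36 -> skip
  v11 WRITE b 41 -> skip
  v12 WRITE b 52 -> skip
Collected: [(2, 30)]

Answer: v2 30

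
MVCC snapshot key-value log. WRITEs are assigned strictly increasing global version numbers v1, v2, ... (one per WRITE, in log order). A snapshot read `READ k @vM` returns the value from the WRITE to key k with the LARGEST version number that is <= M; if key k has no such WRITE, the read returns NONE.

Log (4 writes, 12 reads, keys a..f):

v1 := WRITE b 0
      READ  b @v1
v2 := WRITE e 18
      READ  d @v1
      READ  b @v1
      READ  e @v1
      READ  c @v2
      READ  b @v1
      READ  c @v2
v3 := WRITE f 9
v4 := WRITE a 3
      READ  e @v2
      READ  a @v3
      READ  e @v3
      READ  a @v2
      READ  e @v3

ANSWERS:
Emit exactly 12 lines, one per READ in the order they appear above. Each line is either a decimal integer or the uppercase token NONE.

Answer: 0
NONE
0
NONE
NONE
0
NONE
18
NONE
18
NONE
18

Derivation:
v1: WRITE b=0  (b history now [(1, 0)])
READ b @v1: history=[(1, 0)] -> pick v1 -> 0
v2: WRITE e=18  (e history now [(2, 18)])
READ d @v1: history=[] -> no version <= 1 -> NONE
READ b @v1: history=[(1, 0)] -> pick v1 -> 0
READ e @v1: history=[(2, 18)] -> no version <= 1 -> NONE
READ c @v2: history=[] -> no version <= 2 -> NONE
READ b @v1: history=[(1, 0)] -> pick v1 -> 0
READ c @v2: history=[] -> no version <= 2 -> NONE
v3: WRITE f=9  (f history now [(3, 9)])
v4: WRITE a=3  (a history now [(4, 3)])
READ e @v2: history=[(2, 18)] -> pick v2 -> 18
READ a @v3: history=[(4, 3)] -> no version <= 3 -> NONE
READ e @v3: history=[(2, 18)] -> pick v2 -> 18
READ a @v2: history=[(4, 3)] -> no version <= 2 -> NONE
READ e @v3: history=[(2, 18)] -> pick v2 -> 18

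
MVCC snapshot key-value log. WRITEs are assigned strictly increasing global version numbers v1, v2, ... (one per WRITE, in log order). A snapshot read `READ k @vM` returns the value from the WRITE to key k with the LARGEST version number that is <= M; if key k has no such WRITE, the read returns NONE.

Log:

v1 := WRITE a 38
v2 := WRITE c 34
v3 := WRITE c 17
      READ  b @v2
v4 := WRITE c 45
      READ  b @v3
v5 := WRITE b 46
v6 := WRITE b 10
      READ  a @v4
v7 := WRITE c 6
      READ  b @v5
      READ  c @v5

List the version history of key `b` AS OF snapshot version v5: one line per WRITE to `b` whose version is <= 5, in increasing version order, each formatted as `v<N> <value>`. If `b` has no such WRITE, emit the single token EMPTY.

Scan writes for key=b with version <= 5:
  v1 WRITE a 38 -> skip
  v2 WRITE c 34 -> skip
  v3 WRITE c 17 -> skip
  v4 WRITE c 45 -> skip
  v5 WRITE b 46 -> keep
  v6 WRITE b 10 -> drop (> snap)
  v7 WRITE c 6 -> skip
Collected: [(5, 46)]

Answer: v5 46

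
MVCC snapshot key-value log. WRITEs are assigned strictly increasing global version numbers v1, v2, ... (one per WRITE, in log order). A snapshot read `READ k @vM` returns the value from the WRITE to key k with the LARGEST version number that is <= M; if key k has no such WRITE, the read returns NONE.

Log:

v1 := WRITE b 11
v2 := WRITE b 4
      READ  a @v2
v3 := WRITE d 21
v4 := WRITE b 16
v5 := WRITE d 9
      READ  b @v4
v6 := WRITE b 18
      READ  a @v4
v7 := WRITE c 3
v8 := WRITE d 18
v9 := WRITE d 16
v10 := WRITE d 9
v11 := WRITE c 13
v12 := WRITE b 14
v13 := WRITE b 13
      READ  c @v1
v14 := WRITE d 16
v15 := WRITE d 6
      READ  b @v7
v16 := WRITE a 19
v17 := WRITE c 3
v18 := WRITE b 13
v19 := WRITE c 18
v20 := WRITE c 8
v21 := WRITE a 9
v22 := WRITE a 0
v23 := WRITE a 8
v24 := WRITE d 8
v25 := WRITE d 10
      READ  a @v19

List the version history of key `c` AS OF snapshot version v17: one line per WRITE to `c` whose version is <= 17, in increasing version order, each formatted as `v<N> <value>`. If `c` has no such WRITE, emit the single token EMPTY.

Answer: v7 3
v11 13
v17 3

Derivation:
Scan writes for key=c with version <= 17:
  v1 WRITE b 11 -> skip
  v2 WRITE b 4 -> skip
  v3 WRITE d 21 -> skip
  v4 WRITE b 16 -> skip
  v5 WRITE d 9 -> skip
  v6 WRITE b 18 -> skip
  v7 WRITE c 3 -> keep
  v8 WRITE d 18 -> skip
  v9 WRITE d 16 -> skip
  v10 WRITE d 9 -> skip
  v11 WRITE c 13 -> keep
  v12 WRITE b 14 -> skip
  v13 WRITE b 13 -> skip
  v14 WRITE d 16 -> skip
  v15 WRITE d 6 -> skip
  v16 WRITE a 19 -> skip
  v17 WRITE c 3 -> keep
  v18 WRITE b 13 -> skip
  v19 WRITE c 18 -> drop (> snap)
  v20 WRITE c 8 -> drop (> snap)
  v21 WRITE a 9 -> skip
  v22 WRITE a 0 -> skip
  v23 WRITE a 8 -> skip
  v24 WRITE d 8 -> skip
  v25 WRITE d 10 -> skip
Collected: [(7, 3), (11, 13), (17, 3)]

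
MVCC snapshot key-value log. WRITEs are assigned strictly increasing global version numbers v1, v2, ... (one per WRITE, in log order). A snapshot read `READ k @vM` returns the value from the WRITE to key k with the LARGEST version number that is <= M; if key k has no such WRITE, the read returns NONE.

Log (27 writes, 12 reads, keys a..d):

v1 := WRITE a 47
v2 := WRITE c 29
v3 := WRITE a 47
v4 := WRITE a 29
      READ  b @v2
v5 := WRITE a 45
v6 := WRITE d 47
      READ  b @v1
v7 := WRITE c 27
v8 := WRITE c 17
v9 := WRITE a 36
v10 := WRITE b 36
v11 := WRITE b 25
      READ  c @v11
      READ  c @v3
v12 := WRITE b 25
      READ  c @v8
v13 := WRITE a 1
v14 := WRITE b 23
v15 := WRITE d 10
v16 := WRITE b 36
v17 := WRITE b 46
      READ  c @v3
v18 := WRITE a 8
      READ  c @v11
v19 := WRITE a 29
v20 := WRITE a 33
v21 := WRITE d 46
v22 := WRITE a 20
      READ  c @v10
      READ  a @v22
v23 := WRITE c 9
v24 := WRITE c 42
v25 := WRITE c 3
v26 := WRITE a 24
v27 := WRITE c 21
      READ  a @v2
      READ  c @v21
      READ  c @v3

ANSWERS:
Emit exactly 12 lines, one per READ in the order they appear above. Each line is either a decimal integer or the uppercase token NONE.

v1: WRITE a=47  (a history now [(1, 47)])
v2: WRITE c=29  (c history now [(2, 29)])
v3: WRITE a=47  (a history now [(1, 47), (3, 47)])
v4: WRITE a=29  (a history now [(1, 47), (3, 47), (4, 29)])
READ b @v2: history=[] -> no version <= 2 -> NONE
v5: WRITE a=45  (a history now [(1, 47), (3, 47), (4, 29), (5, 45)])
v6: WRITE d=47  (d history now [(6, 47)])
READ b @v1: history=[] -> no version <= 1 -> NONE
v7: WRITE c=27  (c history now [(2, 29), (7, 27)])
v8: WRITE c=17  (c history now [(2, 29), (7, 27), (8, 17)])
v9: WRITE a=36  (a history now [(1, 47), (3, 47), (4, 29), (5, 45), (9, 36)])
v10: WRITE b=36  (b history now [(10, 36)])
v11: WRITE b=25  (b history now [(10, 36), (11, 25)])
READ c @v11: history=[(2, 29), (7, 27), (8, 17)] -> pick v8 -> 17
READ c @v3: history=[(2, 29), (7, 27), (8, 17)] -> pick v2 -> 29
v12: WRITE b=25  (b history now [(10, 36), (11, 25), (12, 25)])
READ c @v8: history=[(2, 29), (7, 27), (8, 17)] -> pick v8 -> 17
v13: WRITE a=1  (a history now [(1, 47), (3, 47), (4, 29), (5, 45), (9, 36), (13, 1)])
v14: WRITE b=23  (b history now [(10, 36), (11, 25), (12, 25), (14, 23)])
v15: WRITE d=10  (d history now [(6, 47), (15, 10)])
v16: WRITE b=36  (b history now [(10, 36), (11, 25), (12, 25), (14, 23), (16, 36)])
v17: WRITE b=46  (b history now [(10, 36), (11, 25), (12, 25), (14, 23), (16, 36), (17, 46)])
READ c @v3: history=[(2, 29), (7, 27), (8, 17)] -> pick v2 -> 29
v18: WRITE a=8  (a history now [(1, 47), (3, 47), (4, 29), (5, 45), (9, 36), (13, 1), (18, 8)])
READ c @v11: history=[(2, 29), (7, 27), (8, 17)] -> pick v8 -> 17
v19: WRITE a=29  (a history now [(1, 47), (3, 47), (4, 29), (5, 45), (9, 36), (13, 1), (18, 8), (19, 29)])
v20: WRITE a=33  (a history now [(1, 47), (3, 47), (4, 29), (5, 45), (9, 36), (13, 1), (18, 8), (19, 29), (20, 33)])
v21: WRITE d=46  (d history now [(6, 47), (15, 10), (21, 46)])
v22: WRITE a=20  (a history now [(1, 47), (3, 47), (4, 29), (5, 45), (9, 36), (13, 1), (18, 8), (19, 29), (20, 33), (22, 20)])
READ c @v10: history=[(2, 29), (7, 27), (8, 17)] -> pick v8 -> 17
READ a @v22: history=[(1, 47), (3, 47), (4, 29), (5, 45), (9, 36), (13, 1), (18, 8), (19, 29), (20, 33), (22, 20)] -> pick v22 -> 20
v23: WRITE c=9  (c history now [(2, 29), (7, 27), (8, 17), (23, 9)])
v24: WRITE c=42  (c history now [(2, 29), (7, 27), (8, 17), (23, 9), (24, 42)])
v25: WRITE c=3  (c history now [(2, 29), (7, 27), (8, 17), (23, 9), (24, 42), (25, 3)])
v26: WRITE a=24  (a history now [(1, 47), (3, 47), (4, 29), (5, 45), (9, 36), (13, 1), (18, 8), (19, 29), (20, 33), (22, 20), (26, 24)])
v27: WRITE c=21  (c history now [(2, 29), (7, 27), (8, 17), (23, 9), (24, 42), (25, 3), (27, 21)])
READ a @v2: history=[(1, 47), (3, 47), (4, 29), (5, 45), (9, 36), (13, 1), (18, 8), (19, 29), (20, 33), (22, 20), (26, 24)] -> pick v1 -> 47
READ c @v21: history=[(2, 29), (7, 27), (8, 17), (23, 9), (24, 42), (25, 3), (27, 21)] -> pick v8 -> 17
READ c @v3: history=[(2, 29), (7, 27), (8, 17), (23, 9), (24, 42), (25, 3), (27, 21)] -> pick v2 -> 29

Answer: NONE
NONE
17
29
17
29
17
17
20
47
17
29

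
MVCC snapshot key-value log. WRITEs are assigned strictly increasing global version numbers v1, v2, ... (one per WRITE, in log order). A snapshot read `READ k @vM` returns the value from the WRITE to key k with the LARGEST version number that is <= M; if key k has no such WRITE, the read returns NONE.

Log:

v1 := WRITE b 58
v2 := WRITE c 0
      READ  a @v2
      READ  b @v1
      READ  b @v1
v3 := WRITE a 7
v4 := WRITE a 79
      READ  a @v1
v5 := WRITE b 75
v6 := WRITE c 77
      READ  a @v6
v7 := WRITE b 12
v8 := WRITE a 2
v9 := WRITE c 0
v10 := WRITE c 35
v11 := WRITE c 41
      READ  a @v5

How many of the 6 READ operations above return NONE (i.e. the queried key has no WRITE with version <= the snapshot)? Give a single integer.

Answer: 2

Derivation:
v1: WRITE b=58  (b history now [(1, 58)])
v2: WRITE c=0  (c history now [(2, 0)])
READ a @v2: history=[] -> no version <= 2 -> NONE
READ b @v1: history=[(1, 58)] -> pick v1 -> 58
READ b @v1: history=[(1, 58)] -> pick v1 -> 58
v3: WRITE a=7  (a history now [(3, 7)])
v4: WRITE a=79  (a history now [(3, 7), (4, 79)])
READ a @v1: history=[(3, 7), (4, 79)] -> no version <= 1 -> NONE
v5: WRITE b=75  (b history now [(1, 58), (5, 75)])
v6: WRITE c=77  (c history now [(2, 0), (6, 77)])
READ a @v6: history=[(3, 7), (4, 79)] -> pick v4 -> 79
v7: WRITE b=12  (b history now [(1, 58), (5, 75), (7, 12)])
v8: WRITE a=2  (a history now [(3, 7), (4, 79), (8, 2)])
v9: WRITE c=0  (c history now [(2, 0), (6, 77), (9, 0)])
v10: WRITE c=35  (c history now [(2, 0), (6, 77), (9, 0), (10, 35)])
v11: WRITE c=41  (c history now [(2, 0), (6, 77), (9, 0), (10, 35), (11, 41)])
READ a @v5: history=[(3, 7), (4, 79), (8, 2)] -> pick v4 -> 79
Read results in order: ['NONE', '58', '58', 'NONE', '79', '79']
NONE count = 2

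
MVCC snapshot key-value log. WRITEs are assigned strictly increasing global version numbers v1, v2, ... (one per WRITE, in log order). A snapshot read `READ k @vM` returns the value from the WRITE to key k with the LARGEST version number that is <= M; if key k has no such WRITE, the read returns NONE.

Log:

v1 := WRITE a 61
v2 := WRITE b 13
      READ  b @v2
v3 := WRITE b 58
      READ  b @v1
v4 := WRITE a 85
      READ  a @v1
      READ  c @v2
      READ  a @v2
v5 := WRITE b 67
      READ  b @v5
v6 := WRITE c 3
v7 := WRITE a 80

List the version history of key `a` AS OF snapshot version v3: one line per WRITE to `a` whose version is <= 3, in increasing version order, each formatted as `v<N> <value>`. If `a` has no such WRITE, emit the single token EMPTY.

Answer: v1 61

Derivation:
Scan writes for key=a with version <= 3:
  v1 WRITE a 61 -> keep
  v2 WRITE b 13 -> skip
  v3 WRITE b 58 -> skip
  v4 WRITE a 85 -> drop (> snap)
  v5 WRITE b 67 -> skip
  v6 WRITE c 3 -> skip
  v7 WRITE a 80 -> drop (> snap)
Collected: [(1, 61)]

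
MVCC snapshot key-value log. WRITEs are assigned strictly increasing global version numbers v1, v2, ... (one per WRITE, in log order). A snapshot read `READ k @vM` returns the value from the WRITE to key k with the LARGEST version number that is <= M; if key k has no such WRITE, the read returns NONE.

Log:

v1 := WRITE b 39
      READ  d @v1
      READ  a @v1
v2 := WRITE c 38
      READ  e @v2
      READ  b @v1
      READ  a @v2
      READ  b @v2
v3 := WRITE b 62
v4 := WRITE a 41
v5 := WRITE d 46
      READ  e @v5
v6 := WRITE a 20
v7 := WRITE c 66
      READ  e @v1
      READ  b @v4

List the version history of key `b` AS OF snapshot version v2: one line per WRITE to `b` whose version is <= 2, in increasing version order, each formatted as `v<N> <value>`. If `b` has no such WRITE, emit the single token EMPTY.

Answer: v1 39

Derivation:
Scan writes for key=b with version <= 2:
  v1 WRITE b 39 -> keep
  v2 WRITE c 38 -> skip
  v3 WRITE b 62 -> drop (> snap)
  v4 WRITE a 41 -> skip
  v5 WRITE d 46 -> skip
  v6 WRITE a 20 -> skip
  v7 WRITE c 66 -> skip
Collected: [(1, 39)]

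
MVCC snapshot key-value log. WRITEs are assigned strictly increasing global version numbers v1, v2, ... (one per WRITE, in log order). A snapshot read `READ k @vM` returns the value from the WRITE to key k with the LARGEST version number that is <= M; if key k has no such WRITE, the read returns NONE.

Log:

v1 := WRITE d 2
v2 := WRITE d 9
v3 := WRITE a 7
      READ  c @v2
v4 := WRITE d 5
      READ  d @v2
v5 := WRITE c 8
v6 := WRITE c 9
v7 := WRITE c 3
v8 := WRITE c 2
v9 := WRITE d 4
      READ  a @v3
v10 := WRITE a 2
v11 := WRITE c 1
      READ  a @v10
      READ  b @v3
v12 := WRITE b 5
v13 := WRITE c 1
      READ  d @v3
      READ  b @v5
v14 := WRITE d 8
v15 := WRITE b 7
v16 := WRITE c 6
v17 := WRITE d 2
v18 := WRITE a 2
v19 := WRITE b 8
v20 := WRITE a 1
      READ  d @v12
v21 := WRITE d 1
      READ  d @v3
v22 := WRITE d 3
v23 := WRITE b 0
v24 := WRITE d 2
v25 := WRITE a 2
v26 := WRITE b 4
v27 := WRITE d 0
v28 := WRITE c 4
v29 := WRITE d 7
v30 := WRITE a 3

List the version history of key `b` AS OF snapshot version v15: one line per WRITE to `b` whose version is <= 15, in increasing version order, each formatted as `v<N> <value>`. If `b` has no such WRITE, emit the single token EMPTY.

Answer: v12 5
v15 7

Derivation:
Scan writes for key=b with version <= 15:
  v1 WRITE d 2 -> skip
  v2 WRITE d 9 -> skip
  v3 WRITE a 7 -> skip
  v4 WRITE d 5 -> skip
  v5 WRITE c 8 -> skip
  v6 WRITE c 9 -> skip
  v7 WRITE c 3 -> skip
  v8 WRITE c 2 -> skip
  v9 WRITE d 4 -> skip
  v10 WRITE a 2 -> skip
  v11 WRITE c 1 -> skip
  v12 WRITE b 5 -> keep
  v13 WRITE c 1 -> skip
  v14 WRITE d 8 -> skip
  v15 WRITE b 7 -> keep
  v16 WRITE c 6 -> skip
  v17 WRITE d 2 -> skip
  v18 WRITE a 2 -> skip
  v19 WRITE b 8 -> drop (> snap)
  v20 WRITE a 1 -> skip
  v21 WRITE d 1 -> skip
  v22 WRITE d 3 -> skip
  v23 WRITE b 0 -> drop (> snap)
  v24 WRITE d 2 -> skip
  v25 WRITE a 2 -> skip
  v26 WRITE b 4 -> drop (> snap)
  v27 WRITE d 0 -> skip
  v28 WRITE c 4 -> skip
  v29 WRITE d 7 -> skip
  v30 WRITE a 3 -> skip
Collected: [(12, 5), (15, 7)]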